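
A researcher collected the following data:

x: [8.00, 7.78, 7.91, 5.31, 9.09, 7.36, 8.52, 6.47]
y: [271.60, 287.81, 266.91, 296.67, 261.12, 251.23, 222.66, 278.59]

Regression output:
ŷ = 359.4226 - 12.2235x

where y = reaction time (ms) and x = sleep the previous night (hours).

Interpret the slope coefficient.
An increase of one hour in sleep is associated with a 12.2235 ms decrease in predicted reaction time.

The slope β₁ = -12.2235 gives the rate at which the fitted reaction time changes with sleep.

Interpretation:
- Sleep up by 1 hour → predicted reaction time decreases by 12.2235 ms
- This is a linear approximation: the same per-unit change is assumed across the whole observed x range

(β₀ = 359.4226 is the fitted value at x = 0 and is not part of the slope interpretation.)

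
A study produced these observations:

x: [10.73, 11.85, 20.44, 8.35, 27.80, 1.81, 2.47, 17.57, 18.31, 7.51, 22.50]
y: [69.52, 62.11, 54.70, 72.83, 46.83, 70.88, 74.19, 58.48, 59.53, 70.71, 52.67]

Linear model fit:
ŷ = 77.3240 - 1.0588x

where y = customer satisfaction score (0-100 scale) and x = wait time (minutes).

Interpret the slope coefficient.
An increase of one minute in wait time is associated with a 1.0588 points decrease in predicted satisfaction score.

The slope coefficient β₁ = -1.0588 represents the marginal effect of wait time on satisfaction score.

Interpretation:
- Wait time up by 1 minute → predicted satisfaction score decreases by 1.0588 points
- The effect is assumed constant over the observed range of x (linearity)
- The slope describes association in these data, not necessarily a causal effect

(β₀ = 77.3240 is the fitted value at x = 0 and is not part of the slope interpretation.)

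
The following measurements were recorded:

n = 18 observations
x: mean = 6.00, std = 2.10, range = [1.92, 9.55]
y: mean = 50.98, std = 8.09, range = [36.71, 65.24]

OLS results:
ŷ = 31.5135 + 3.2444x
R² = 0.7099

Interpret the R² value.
About 70.99% of the variability in y is accounted for by the regression on x (R² = 0.7099) — a strong linear fit.

R² (coefficient of determination) measures the proportion of variance in y explained by the regression model.

Here R² = 0.7099:
- Explained: 70.99% of the variation in y
- Unexplained (residual): 100% − 70.99% = 29.01%
- Rule of thumb (below 0.3 weak; 0.3 to below 0.7 moderate; 0.7 and above strong) → strong

Note: R² never decreases when predictors are added, so it should not be used alone to compare models of different size.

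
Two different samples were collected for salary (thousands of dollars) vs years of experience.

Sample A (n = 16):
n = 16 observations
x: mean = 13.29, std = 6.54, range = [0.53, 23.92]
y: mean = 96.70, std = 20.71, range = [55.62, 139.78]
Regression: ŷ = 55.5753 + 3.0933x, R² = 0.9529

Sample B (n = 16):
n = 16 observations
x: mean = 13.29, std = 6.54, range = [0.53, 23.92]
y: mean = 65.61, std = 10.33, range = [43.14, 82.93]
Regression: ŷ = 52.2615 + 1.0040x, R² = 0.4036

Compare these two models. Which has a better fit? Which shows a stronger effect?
Model A has the better fit (R² = 0.9529 vs 0.4036). Model A shows the stronger effect (|β₁| = 3.0933 vs 1.0040).

Model Comparison:

Fit — compare R²:
- Model A: R² = 0.9529 → 95.29% of variance in salary explained
- Model B: R² = 0.4036 → 40.36% of variance in salary explained
- 0.9529 > 0.4036 → Model A has the better fit

Which has the larger per-year effect? (|β₁|)
- Model A: β₁ = 3.0933 → predicted salary rises 3.0933 thousand dollars per additional year of experience
- Model B: β₁ = 1.0040 → predicted salary rises 1.0040 thousand dollars per additional year of experience
- |3.0933| > |1.0040| → Model A shows the stronger marginal effect

Note: A steeper slope doesn't make a better model if the scatter around the line is large.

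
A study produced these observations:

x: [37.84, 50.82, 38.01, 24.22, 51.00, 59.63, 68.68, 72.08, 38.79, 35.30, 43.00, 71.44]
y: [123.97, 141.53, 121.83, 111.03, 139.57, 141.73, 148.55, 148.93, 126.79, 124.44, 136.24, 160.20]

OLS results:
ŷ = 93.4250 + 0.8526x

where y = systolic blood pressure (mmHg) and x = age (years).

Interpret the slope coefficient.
An increase of one year in age is associated with a 0.8526 mmHg increase in predicted blood pressure.

β₁ = 0.8526 is the change in predicted blood pressure (mmHg) per additional year of age.

Interpretation:
- Age up by 1 year → predicted blood pressure increases by 0.8526 mmHg
- This is a linear approximation: the same per-unit change is assumed across the whole observed x range

(β₀ = 93.4250 is the fitted value at x = 0 and is not part of the slope interpretation.)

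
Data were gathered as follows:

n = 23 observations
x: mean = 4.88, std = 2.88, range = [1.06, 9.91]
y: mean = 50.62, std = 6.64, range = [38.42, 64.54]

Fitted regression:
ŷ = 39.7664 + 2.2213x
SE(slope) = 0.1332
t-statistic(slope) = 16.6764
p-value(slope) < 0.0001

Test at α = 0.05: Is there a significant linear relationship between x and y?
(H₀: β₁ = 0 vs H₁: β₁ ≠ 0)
p-value < 0.0001 < α = 0.05, so we reject H₀. The relationship is significant.

Hypothesis test for the slope coefficient:

H₀: β₁ = 0 (no linear relationship)
H₁: β₁ ≠ 0 (linear relationship exists)

Test statistic: t = β̂₁ / SE(β̂₁) = 2.2213 / 0.1332 = 16.6764

The p-value (<0.0001) is the probability, under H₀, of a t-statistic at least as extreme as |t| = 16.6764 (two-sided, df = n − 2 = 21).

Decision rule: reject H₀ if p-value < α.
p-value < 0.0001 < α = 0.05 → reject H₀.

There is sufficient evidence at the 5% significance level to conclude that a linear relationship exists between x and y.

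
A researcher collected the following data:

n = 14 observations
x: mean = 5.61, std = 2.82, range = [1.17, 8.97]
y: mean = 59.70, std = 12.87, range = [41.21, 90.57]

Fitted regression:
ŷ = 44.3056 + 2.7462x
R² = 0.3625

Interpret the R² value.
About 36.25% of the variability in y is accounted for by the regression on x (R² = 0.3625) — a moderate linear fit.

R² = 1 − SS_res/SS_tot compares the residual scatter to the total scatter of y about its mean.

Here R² = 0.3625:
- Explained: 36.25% of the variation in y
- Unexplained (residual): 100% − 36.25% = 63.75%
- Rule of thumb (below 0.3 weak; 0.3 to below 0.7 moderate; 0.7 and above strong) → moderate

Note: R² says nothing about causation, and a high R² does not by itself mean the linear form is appropriate — check the residuals.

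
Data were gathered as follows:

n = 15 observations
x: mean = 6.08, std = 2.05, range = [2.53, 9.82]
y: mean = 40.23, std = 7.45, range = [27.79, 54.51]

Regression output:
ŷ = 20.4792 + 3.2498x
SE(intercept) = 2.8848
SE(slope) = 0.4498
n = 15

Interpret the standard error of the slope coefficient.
SE(slope) = 0.4498 measures the uncertainty in the estimated slope. The coefficient is estimated precisely (SE/|β̂₁| = 13.8%).

SE(β̂₁) = s / √Sxx, where s is the residual standard deviation and Sxx = Σ(x − x̄)². It is the yardstick for how far β̂₁ = 3.2498 could plausibly be from the true slope.

Relative precision:
- SE / |β̂₁| = 0.4498 / 3.2498 = 13.8%
- Rule of thumb (under 20%: precise; 20% to under 50%: moderately precise; 50% or more: imprecise) → precise

Link to interval estimation: a confidence interval for β₁ is β̂₁ ± t* × 0.4498, so SE sets the half-width per unit of t*.

What drives SE(β̂₁): more residual scatter → larger SE; larger n (here n = 15) → smaller SE.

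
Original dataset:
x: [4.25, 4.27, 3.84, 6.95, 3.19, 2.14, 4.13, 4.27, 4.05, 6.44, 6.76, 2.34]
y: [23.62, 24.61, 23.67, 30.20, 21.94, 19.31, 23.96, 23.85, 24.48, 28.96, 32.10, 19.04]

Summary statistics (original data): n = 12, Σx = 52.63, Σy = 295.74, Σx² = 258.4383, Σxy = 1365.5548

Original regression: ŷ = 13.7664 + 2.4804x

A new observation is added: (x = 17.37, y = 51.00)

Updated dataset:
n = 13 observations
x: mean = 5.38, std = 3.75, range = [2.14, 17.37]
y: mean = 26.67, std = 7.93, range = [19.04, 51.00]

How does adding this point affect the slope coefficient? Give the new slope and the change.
Adding the point moves β₁ from 2.4804 to 2.0977, i.e. it decreases by 0.3827 (-15.4%).

x = 17.37 lies well outside the original x-range [2.14, 6.95] (x̄ ≈ 4.39), so this observation has high leverage and can move the slope substantially.

Step 1: Update the sums with the new point (n goes from 12 to 13)
Σx  = 52.63 + 17.37 = 70.00
Σy  = 295.74 + 51.00 = 346.74
Σx² = 258.4383 + 17.37² = 258.4383 + 301.7169 = 560.1552
Σxy = 1365.5548 + 17.37×51.00 = 1365.5548 + 885.8700 = 2251.4248

Step 2: Recompute the slope with b₁ = (nΣxy − ΣxΣy) / (nΣx² − (Σx)²)
Numerator   = 13×2251.4248 − 70.00×346.74 = 29268.5224 − 24271.8000 = 4996.7224
Denominator = 13×560.1552 − 70.00² = 7282.0176 − 4900.0000 = 2382.0176
b₁(new) = 4996.7224 / 2382.0176 = 2.0977

(Same formula on the original sums: (12×1365.5548 − 52.63×295.74) / (12×258.4383 − 52.63²) = 821.8614 / 331.3427 = 2.4804, matching the given fit.)

Step 3: Change in slope
Δβ₁ = 2.0977 − 2.4804 = -0.3827
Relative change = -0.3827 / 2.4804 × 100% = -15.4%
→ the slope decreases when the point is added.

A high-leverage point only changes the slope if it is off the original line; here y = 51.00 is below the original trend, so the slope decreases.
In practice: examine leverage (hᵢ) and Cook's distance rather than deleting it automatically.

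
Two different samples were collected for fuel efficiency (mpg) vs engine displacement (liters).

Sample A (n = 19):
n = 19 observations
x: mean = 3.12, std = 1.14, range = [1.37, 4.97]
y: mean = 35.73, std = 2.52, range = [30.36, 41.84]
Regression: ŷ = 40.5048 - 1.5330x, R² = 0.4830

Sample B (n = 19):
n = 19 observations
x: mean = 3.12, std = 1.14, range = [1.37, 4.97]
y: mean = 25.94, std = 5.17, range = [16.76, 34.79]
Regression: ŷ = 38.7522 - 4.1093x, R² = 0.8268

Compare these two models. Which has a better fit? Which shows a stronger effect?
Model B has the better fit (R² = 0.8268 vs 0.4830). Model B shows the stronger effect (|β₁| = 4.1093 vs 1.5330).

Model Comparison:

Fit — compare R²:
- Model A: R² = 0.4830 → 48.30% of variance in fuel efficiency explained
- Model B: R² = 0.8268 → 82.68% of variance in fuel efficiency explained
- 0.8268 > 0.4830 → Model B has the better fit

Which has the larger per-liter effect? (|β₁|)
- Model A: β₁ = -1.5330 → predicted fuel efficiency falls 1.5330 mpg per additional liter of engine displacement
- Model B: β₁ = -4.1093 → predicted fuel efficiency falls 4.1093 mpg per additional liter of engine displacement
- |-1.5330| < |-4.1093| → Model B shows the stronger marginal effect

Note: A steeper slope doesn't make a better model if the scatter around the line is large.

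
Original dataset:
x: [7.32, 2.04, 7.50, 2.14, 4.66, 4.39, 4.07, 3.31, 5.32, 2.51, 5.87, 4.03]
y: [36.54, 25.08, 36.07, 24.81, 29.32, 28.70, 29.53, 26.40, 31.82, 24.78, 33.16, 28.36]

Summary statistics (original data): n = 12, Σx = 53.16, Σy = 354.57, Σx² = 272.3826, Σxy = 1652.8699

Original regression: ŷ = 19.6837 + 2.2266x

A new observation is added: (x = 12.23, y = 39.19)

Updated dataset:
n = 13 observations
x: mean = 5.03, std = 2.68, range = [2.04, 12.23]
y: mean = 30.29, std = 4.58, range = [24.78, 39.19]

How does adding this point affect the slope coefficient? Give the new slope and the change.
New slope β₁ = 1.6288 versus 2.2266 before: a change of -0.5978 (-26.8%).

x = 12.23 lies well outside the original x-range [2.04, 7.50] (x̄ ≈ 4.43), so this observation has high leverage and can move the slope substantially.

Step 1: Update the sums with the new point (n goes from 12 to 13)
Σx  = 53.16 + 12.23 = 65.39
Σy  = 354.57 + 39.19 = 393.76
Σx² = 272.3826 + 12.23² = 272.3826 + 149.5729 = 421.9555
Σxy = 1652.8699 + 12.23×39.19 = 1652.8699 + 479.2937 = 2132.1636

Step 2: Recompute the slope with b₁ = (nΣxy − ΣxΣy) / (nΣx² − (Σx)²)
Numerator   = 13×2132.1636 − 65.39×393.76 = 27718.1268 − 25747.9664 = 1970.1604
Denominator = 13×421.9555 − 65.39² = 5485.4215 − 4275.8521 = 1209.5694
b₁(new) = 1970.1604 / 1209.5694 = 1.6288

(Same formula on the original sums: (12×1652.8699 − 53.16×354.57) / (12×272.3826 − 53.16²) = 985.4976 / 442.6056 = 2.2266, matching the given fit.)

Step 3: Change in slope
Δβ₁ = 1.6288 − 2.2266 = -0.5978
Relative change = -0.5978 / 2.2266 × 100% = -26.8%
→ the slope decreases when the point is added.

A high-leverage point only changes the slope if it is off the original line; here y = 39.19 is below the original trend, so the slope decreases.
In practice: refit with and without it and report both if conclusions differ; investigate whether it comes from the same population as the rest of the sample.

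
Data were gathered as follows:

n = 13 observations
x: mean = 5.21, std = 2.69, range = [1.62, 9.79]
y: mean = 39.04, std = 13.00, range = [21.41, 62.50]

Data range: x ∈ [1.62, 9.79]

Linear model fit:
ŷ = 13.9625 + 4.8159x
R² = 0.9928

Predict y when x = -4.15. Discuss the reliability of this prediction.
ŷ = -6.0235 (extrapolation — x = -4.15 lies outside [1.62, 9.79], so reliability is low).

Prediction calculation:
ŷ = 13.9625 + 4.8159 × (-4.15)
ŷ = -6.0235

Reliability:
- Data range: x ∈ [1.62, 9.79]
- Prediction point: x = -4.15 is 5.77 units below the observed range → this is EXTRAPOLATION, not interpolation

Why that matters here:
- The linear relationship may not hold outside the observed range
- There are no observations near this x to validate the fitted line there

A defensible statement: 'if the linear trend continued to x = -4.15, y would be about -6.0235' — the premise is untested.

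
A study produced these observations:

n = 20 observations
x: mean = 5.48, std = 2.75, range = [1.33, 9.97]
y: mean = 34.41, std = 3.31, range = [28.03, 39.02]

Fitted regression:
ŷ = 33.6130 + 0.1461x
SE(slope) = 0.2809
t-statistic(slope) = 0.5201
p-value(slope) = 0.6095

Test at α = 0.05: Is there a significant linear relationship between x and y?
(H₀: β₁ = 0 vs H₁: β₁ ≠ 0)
Fail to reject H₀: p-value = 0.6095 ≥ α = 0.05. The linear relationship is not significant at the 5% level.

Hypothesis test for the slope coefficient:

H₀: β₁ = 0 (no linear relationship)
H₁: β₁ ≠ 0 (linear relationship exists)

Test statistic: t = β̂₁ / SE(β̂₁) = 0.1461 / 0.2809 = 0.5201

p = 0.6095: how often a slope estimate this far from 0 (in SE units) would arise by chance if β₁ were truly 0.

Decision rule: reject H₀ if p-value < α.
p-value = 0.6095 ≥ α = 0.05 → fail to reject H₀.

There is not sufficient evidence at the 5% significance level to conclude that a linear relationship exists between x and y.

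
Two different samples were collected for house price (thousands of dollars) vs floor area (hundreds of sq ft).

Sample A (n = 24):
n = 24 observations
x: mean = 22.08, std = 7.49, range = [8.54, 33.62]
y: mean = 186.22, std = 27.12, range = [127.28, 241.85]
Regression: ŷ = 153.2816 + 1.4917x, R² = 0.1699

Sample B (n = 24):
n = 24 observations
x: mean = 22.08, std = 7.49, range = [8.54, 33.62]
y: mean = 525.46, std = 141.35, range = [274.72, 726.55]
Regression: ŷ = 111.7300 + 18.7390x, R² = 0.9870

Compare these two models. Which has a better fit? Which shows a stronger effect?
Model B has the better fit (R² = 0.9870 vs 0.1699). Model B shows the stronger effect (|β₁| = 18.7390 vs 1.4917).

Model Comparison:

Goodness of fit (R²):
- Model A: R² = 0.1699 → 16.99% of variance in house price explained
- Model B: R² = 0.9870 → 98.70% of variance in house price explained
- 0.9870 > 0.1699 → Model B has the better fit

Effect size (slope magnitude):
- Model A: β₁ = 1.4917 → predicted house price rises 1.4917 thousand dollars per additional hundred sq ft of floor area
- Model B: β₁ = 18.7390 → predicted house price rises 18.7390 thousand dollars per additional hundred sq ft of floor area
- |1.4917| < |18.7390| → Model B shows the stronger marginal effect

Notes:
- A steeper slope doesn't make a better model if the scatter around the line is large.
- A better fit (higher R²) doesn't necessarily mean a more important relationship.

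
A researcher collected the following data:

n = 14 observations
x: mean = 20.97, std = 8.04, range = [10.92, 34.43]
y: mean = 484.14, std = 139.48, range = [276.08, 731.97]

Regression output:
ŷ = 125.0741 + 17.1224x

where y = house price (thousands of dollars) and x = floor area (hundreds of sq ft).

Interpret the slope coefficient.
An increase of one hundred sq ft in floor area is associated with a 17.1224 thousand dollars increase in predicted house price.

β₁ = 17.1224 is the change in predicted house price (thousand dollars) per additional hundred sq ft of floor area.

Interpretation:
- Floor area up by 1 hundred sq ft → predicted house price increases by 17.1224 thousand dollars
- This is a linear approximation: the same per-unit change is assumed across the whole observed x range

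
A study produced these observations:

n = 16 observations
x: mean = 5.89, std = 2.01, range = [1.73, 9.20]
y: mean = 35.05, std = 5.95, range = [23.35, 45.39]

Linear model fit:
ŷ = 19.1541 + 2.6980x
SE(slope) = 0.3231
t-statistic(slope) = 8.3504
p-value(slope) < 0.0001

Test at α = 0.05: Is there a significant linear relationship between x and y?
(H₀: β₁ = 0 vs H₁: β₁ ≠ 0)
Reject H₀: p-value < 0.0001 < α = 0.05. The linear relationship is significant at the 5% level.

Hypothesis test for the slope coefficient:

H₀: β₁ = 0 (no linear relationship)
H₁: β₁ ≠ 0 (linear relationship exists)

Test statistic: t = β̂₁ / SE(β̂₁) = 2.6980 / 0.3231 = 8.3504

The p-value (<0.0001) is the probability, under H₀, of a t-statistic at least as extreme as |t| = 8.3504 (two-sided, df = n − 2 = 14).

Decision rule: reject H₀ if p-value < α.
p-value < 0.0001 < α = 0.05 → reject H₀.

There is sufficient evidence at the 5% significance level to conclude that a linear relationship exists between x and y.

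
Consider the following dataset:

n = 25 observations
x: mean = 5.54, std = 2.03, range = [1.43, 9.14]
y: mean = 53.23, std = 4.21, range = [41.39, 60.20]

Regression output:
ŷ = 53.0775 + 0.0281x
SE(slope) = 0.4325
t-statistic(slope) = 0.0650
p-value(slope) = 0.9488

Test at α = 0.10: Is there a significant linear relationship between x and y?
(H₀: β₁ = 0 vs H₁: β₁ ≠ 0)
p-value = 0.9488 ≥ α = 0.10, so we fail to reject H₀. The relationship is not significant.

Hypothesis test for the slope coefficient:

H₀: β₁ = 0 (no linear relationship)
H₁: β₁ ≠ 0 (linear relationship exists)

Test statistic: t = β̂₁ / SE(β̂₁) = 0.0281 / 0.4325 = 0.0650

p = 0.9488: how often a slope estimate this far from 0 (in SE units) would arise by chance if β₁ were truly 0.

Decision rule: reject H₀ if p-value < α.
p-value = 0.9488 ≥ α = 0.10 → fail to reject H₀.

At α = 0.10 the data do not provide convincing evidence of a nonzero slope.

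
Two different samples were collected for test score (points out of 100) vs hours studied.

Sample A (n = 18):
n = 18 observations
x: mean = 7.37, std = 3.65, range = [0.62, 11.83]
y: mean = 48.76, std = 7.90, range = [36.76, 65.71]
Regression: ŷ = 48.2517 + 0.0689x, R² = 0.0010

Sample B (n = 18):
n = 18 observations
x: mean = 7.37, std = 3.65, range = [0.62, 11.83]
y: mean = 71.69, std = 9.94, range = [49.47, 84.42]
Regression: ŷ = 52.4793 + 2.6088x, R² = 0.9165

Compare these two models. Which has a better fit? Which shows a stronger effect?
Model B has the better fit (R² = 0.9165 vs 0.0010). Model B shows the stronger effect (|β₁| = 2.6088 vs 0.0689).

Model Comparison:

Fit — compare R²:
- Model A: R² = 0.0010 → 0.10% of variance in test score explained
- Model B: R² = 0.9165 → 91.65% of variance in test score explained
- 0.9165 > 0.0010 → Model B has the better fit

Effect size (slope magnitude):
- Model A: β₁ = 0.0689 → predicted test score rises 0.0689 points per additional hour of study time
- Model B: β₁ = 2.6088 → predicted test score rises 2.6088 points per additional hour of study time
- |0.0689| < |2.6088| → Model B shows the stronger marginal effect

Notes:
- A better fit (higher R²) doesn't necessarily mean a more important relationship.
- R² measures how tightly points cluster around the line; β₁ measures how steep the line is — they answer different questions.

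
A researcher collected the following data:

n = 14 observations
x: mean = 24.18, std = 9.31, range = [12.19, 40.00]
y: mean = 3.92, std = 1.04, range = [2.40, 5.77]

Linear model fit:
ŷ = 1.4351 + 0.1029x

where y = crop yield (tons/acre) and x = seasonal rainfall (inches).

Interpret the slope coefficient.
For each additional inch of rainfall, predicted crop yield increases by approximately 0.1029 tons/acre.

The slope β₁ = 0.1029 gives the rate at which the fitted crop yield changes with rainfall.

Interpretation:
- Rainfall up by 1 inch → predicted crop yield increases by 0.1029 tons/acre
- The effect is assumed constant over the observed range of x (linearity)

The intercept β₀ = 1.4351 is the predicted crop yield when rainfall = 0; since the smallest observed x is 12.19, this is an extrapolation and mainly anchors the line.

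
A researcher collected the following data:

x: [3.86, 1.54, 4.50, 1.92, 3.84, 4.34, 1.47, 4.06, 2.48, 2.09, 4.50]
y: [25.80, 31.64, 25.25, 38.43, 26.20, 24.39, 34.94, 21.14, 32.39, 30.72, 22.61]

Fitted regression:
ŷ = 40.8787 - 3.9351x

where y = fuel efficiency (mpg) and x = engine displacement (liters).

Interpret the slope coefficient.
On average, fuel efficiency is about 3.9351 mpg lower for every extra liter of engine displacement.

The slope coefficient β₁ = -3.9351 represents the marginal effect of engine displacement on fuel efficiency.

Interpretation:
- Engine displacement up by 1 liter → predicted fuel efficiency decreases by 3.9351 mpg
- This is a linear approximation: the same per-unit change is assumed across the whole observed x range

(β₀ = 40.8787 is the fitted value at x = 0 and is not part of the slope interpretation.)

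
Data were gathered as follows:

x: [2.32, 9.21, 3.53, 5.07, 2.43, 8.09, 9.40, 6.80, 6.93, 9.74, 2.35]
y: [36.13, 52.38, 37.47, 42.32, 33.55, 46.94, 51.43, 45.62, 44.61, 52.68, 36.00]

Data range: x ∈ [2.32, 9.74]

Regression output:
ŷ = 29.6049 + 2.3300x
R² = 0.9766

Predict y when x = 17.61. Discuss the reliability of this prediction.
ŷ = 70.6362 (extrapolation — x = 17.61 lies outside [2.32, 9.74], so reliability is low).

Prediction calculation:
ŷ = 29.6049 + 2.3300 × 17.61
ŷ = 70.6362

Reliability:
- Data range: x ∈ [2.32, 9.74]
- Prediction point: x = 17.61 is 7.87 units above the observed range → this is EXTRAPOLATION, not interpolation

Why that matters here:
- The linear relationship may not hold outside the observed range
- The standard error of prediction grows with (x − x̄)², and x = 17.61 is far from x̄ = 5.99
- Real relationships often flatten, saturate, or turn nonlinear at extremes

The R² = 0.9766 only validates the fit within [2.32, 9.74]; treat ŷ = 70.6362 with caution.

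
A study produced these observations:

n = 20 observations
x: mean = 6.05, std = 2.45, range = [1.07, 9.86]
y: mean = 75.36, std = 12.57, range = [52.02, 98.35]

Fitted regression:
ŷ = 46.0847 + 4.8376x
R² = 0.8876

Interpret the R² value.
R² = 0.8876 means 88.76% of the variation in y is explained by the linear relationship with x. This indicates a strong fit.

The coefficient of determination R² is the fraction of the total variation in y that the fitted line accounts for.

Here R² = 0.8876:
- Explained: 88.76% of the variation in y
- Unexplained (residual): 100% − 88.76% = 11.24%
- Rule of thumb (below 0.3 weak; 0.3 to below 0.7 moderate; 0.7 and above strong) → strong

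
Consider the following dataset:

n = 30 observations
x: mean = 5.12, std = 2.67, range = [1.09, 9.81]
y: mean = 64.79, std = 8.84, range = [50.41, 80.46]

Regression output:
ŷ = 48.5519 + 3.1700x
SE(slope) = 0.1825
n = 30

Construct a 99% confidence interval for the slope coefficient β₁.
The 99% CI for β₁ is (2.6657, 3.6743)

Confidence interval for the slope:

The 99% CI for β₁ is: β̂₁ ± t*(α/2, n-2) × SE(β̂₁)

Step 1: Find critical t-value
- Confidence level = 0.99
- Degrees of freedom = n - 2 = 30 - 2 = 28
- t*(α/2, 28) = 2.7633

Step 2: Calculate margin of error
Margin = 2.7633 × 0.1825 = 0.5043

Step 3: Construct interval
CI = 3.1700 ± 0.5043
CI = (2.6657, 3.6743)

Interpretation: intervals built this way capture the true β₁ in 99% of repeated samples; here the plausible range for the per-unit effect of x on y is 2.6657 to 3.6743.
Both endpoints are positive, so the data support a genuinely positive slope at this confidence level.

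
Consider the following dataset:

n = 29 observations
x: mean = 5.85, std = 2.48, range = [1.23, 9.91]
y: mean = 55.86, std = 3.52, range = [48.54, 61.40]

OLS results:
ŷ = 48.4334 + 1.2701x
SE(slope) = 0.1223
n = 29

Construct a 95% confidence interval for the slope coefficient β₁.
The 95% CI for β₁ is (1.0192, 1.5210)

Confidence interval for the slope:

The 95% CI for β₁ is: β̂₁ ± t*(α/2, n-2) × SE(β̂₁)

Step 1: Find critical t-value
- Confidence level = 0.95
- Degrees of freedom = n - 2 = 29 - 2 = 27
- t*(α/2, 27) = 2.0518

Step 2: Calculate margin of error
Margin = 2.0518 × 0.1223 = 0.2509

Step 3: Construct interval
CI = 1.2701 ± 0.2509
CI = (1.0192, 1.5210)

Interpretation: each one-unit increase in x is associated with a change in mean y of between 1.0192 and 1.5210, with 95% confidence.
Since 0 is outside the interval, a two-sided test at α = 0.05 would reject H₀: β₁ = 0.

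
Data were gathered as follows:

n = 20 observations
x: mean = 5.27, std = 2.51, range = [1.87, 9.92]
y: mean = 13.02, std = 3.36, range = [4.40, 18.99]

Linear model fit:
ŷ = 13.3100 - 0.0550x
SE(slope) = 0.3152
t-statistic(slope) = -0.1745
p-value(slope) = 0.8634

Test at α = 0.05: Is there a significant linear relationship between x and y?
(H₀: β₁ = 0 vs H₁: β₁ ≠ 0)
Fail to reject H₀: p-value = 0.8634 ≥ α = 0.05. The linear relationship is not significant at the 5% level.

Hypothesis test for the slope coefficient:

H₀: β₁ = 0 (no linear relationship)
H₁: β₁ ≠ 0 (linear relationship exists)

Test statistic: t = β̂₁ / SE(β̂₁) = -0.0550 / 0.3152 = -0.1745

The p-value (0.8634) is the probability, under H₀, of a t-statistic at least as extreme as |t| = 0.1745 (two-sided, df = n − 2 = 18).

Decision rule: reject H₀ if p-value < α.
p-value = 0.8634 ≥ α = 0.05 → fail to reject H₀.

At α = 0.05 the data do not provide convincing evidence of a nonzero slope.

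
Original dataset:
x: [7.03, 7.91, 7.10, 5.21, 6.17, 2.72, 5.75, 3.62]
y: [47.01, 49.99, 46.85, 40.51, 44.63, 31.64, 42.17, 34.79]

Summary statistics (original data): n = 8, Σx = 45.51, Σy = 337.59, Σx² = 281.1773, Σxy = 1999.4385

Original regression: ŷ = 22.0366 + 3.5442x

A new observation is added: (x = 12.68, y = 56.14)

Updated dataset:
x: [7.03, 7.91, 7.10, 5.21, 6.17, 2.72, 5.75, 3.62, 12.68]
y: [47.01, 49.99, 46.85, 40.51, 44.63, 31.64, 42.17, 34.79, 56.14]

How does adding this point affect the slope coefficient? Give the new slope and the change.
The slope changes from 3.5442 to 2.5196 (change of -1.0246, or -28.9%).

The new point has HIGH LEVERAGE: x = 12.68 is far from the original mean x̄ = 45.51/8 ≈ 5.69 (original range [2.72, 7.91]).

Step 1: Update the sums with the new point (n goes from 8 to 9)
Σx  = 45.51 + 12.68 = 58.19
Σy  = 337.59 + 56.14 = 393.73
Σx² = 281.1773 + 12.68² = 281.1773 + 160.7824 = 441.9597
Σxy = 1999.4385 + 12.68×56.14 = 1999.4385 + 711.8552 = 2711.2937

Step 2: Recompute the slope with b₁ = (nΣxy − ΣxΣy) / (nΣx² − (Σx)²)
Numerator   = 9×2711.2937 − 58.19×393.73 = 24401.6433 − 22911.1487 = 1490.4946
Denominator = 9×441.9597 − 58.19² = 3977.6373 − 3386.0761 = 591.5612
b₁(new) = 1490.4946 / 591.5612 = 2.5196

(Same formula on the original sums: (8×1999.4385 − 45.51×337.59) / (8×281.1773 − 45.51²) = 631.7871 / 178.2583 = 3.5442, matching the given fit.)

Step 3: Change in slope
Δβ₁ = 2.5196 − 3.5442 = -1.0246
Relative change = -1.0246 / 3.5442 × 100% = -28.9%
→ the slope decreases when the point is added.

Because the point sits below the extension of the original line at a high-leverage x, it tilts the fit down.
In practice: refit with and without it and report both if conclusions differ.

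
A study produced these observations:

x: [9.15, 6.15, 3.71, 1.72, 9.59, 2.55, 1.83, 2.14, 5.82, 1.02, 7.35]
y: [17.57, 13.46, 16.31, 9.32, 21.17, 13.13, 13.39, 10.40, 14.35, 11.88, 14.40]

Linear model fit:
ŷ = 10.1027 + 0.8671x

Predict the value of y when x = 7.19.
ŷ = 16.3371

Plug x = 7.19 into the fitted line:

ŷ = 10.1027 + 0.8671 × 7.19
ŷ = 10.1027 + 6.2344
ŷ = 16.3371

This is the fitted mean response at that x — an individual observation would come with a wider prediction interval.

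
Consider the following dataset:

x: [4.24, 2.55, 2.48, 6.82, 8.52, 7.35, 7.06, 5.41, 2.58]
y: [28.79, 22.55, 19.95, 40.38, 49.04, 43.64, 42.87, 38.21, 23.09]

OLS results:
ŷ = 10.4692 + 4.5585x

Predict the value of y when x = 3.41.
ŷ = 26.0137

Plug x = 3.41 into the fitted line:

ŷ = 10.4692 + 4.5585 × 3.41
ŷ = 10.4692 + 15.5445
ŷ = 26.0137

This is the fitted mean response at that x — an individual observation would come with a wider prediction interval.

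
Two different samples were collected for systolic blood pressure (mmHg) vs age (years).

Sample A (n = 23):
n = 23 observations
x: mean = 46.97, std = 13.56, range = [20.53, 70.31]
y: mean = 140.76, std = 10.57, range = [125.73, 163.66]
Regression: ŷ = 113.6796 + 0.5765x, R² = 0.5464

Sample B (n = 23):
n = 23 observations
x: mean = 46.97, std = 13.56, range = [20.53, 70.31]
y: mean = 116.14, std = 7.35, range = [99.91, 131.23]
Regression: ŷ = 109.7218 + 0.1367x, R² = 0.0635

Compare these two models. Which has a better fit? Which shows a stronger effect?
Model A has the better fit (R² = 0.5464 vs 0.0635). Model A shows the stronger effect (|β₁| = 0.5765 vs 0.1367).

Model Comparison:

Which explains more variance? (R²)
- Model A: R² = 0.5464 → 54.64% of variance in blood pressure explained
- Model B: R² = 0.0635 → 6.35% of variance in blood pressure explained
- 0.5464 > 0.0635 → Model A has the better fit

Strength of effect — compare |β₁|:
- Model A: β₁ = 0.5765 → predicted blood pressure rises 0.5765 mmHg per additional year of age
- Model B: β₁ = 0.1367 → predicted blood pressure rises 0.1367 mmHg per additional year of age
- |0.5765| > |0.1367| → Model A shows the stronger marginal effect

Notes:
- A steeper slope doesn't make a better model if the scatter around the line is large.
- R² measures how tightly points cluster around the line; β₁ measures how steep the line is — they answer different questions.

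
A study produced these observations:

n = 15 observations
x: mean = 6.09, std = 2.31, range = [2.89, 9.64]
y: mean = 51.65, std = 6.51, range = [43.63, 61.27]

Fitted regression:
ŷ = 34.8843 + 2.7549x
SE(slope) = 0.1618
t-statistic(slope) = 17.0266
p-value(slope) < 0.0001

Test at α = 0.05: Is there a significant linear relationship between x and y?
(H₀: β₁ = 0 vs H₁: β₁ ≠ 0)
Reject H₀: p-value < 0.0001 < α = 0.05. The linear relationship is significant at the 5% level.

Hypothesis test for the slope coefficient:

H₀: β₁ = 0 (no linear relationship)
H₁: β₁ ≠ 0 (linear relationship exists)

Test statistic: t = β̂₁ / SE(β̂₁) = 2.7549 / 0.1618 = 17.0266

With df = 13, the two-sided p-value for |t| = 17.0266 is <0.0001.

Decision rule: reject H₀ if p-value < α.
p-value < 0.0001 < α = 0.05 → reject H₀.

At α = 0.05 the data do provide convincing evidence of a nonzero slope.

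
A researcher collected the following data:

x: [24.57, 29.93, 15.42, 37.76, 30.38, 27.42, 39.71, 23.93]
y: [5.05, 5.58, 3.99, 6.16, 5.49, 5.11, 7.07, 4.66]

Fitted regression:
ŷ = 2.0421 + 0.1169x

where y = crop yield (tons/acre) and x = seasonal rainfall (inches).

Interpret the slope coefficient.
An increase of one inch in rainfall is associated with a 0.1169 tons/acre increase in predicted crop yield.

The slope coefficient β₁ = 0.1169 represents the marginal effect of rainfall on crop yield.

Interpretation:
- Rainfall up by 1 inch → predicted crop yield increases by 0.1169 tons/acre
- The effect is assumed constant over the observed range of x (linearity)
- The sign (+) gives the direction; the magnitude 0.1169 gives the size of the effect per inch

The intercept β₀ = 2.0421 is the predicted crop yield when rainfall = 0; since the smallest observed x is 15.42, this is an extrapolation and mainly anchors the line.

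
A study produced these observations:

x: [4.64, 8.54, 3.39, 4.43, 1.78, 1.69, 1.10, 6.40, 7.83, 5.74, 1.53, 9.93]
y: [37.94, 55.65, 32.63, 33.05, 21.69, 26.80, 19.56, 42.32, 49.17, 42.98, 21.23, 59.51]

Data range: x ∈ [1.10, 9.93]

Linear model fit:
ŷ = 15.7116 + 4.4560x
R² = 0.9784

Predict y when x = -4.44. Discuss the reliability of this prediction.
ŷ = -4.0730 (extrapolation — x = -4.44 lies outside [1.10, 9.93], so reliability is low).

Prediction calculation:
ŷ = 15.7116 + 4.4560 × (-4.44)
ŷ = -4.0730

Reliability:
- Data range: x ∈ [1.10, 9.93]
- Prediction point: x = -4.44 is 5.54 units below the observed range → this is EXTRAPOLATION, not interpolation

Why that matters here:
- The linear relationship may not hold outside the observed range
- There are no observations near this x to validate the fitted line there

A defensible statement: 'if the linear trend continued to x = -4.44, y would be about -4.0730' — the premise is untested.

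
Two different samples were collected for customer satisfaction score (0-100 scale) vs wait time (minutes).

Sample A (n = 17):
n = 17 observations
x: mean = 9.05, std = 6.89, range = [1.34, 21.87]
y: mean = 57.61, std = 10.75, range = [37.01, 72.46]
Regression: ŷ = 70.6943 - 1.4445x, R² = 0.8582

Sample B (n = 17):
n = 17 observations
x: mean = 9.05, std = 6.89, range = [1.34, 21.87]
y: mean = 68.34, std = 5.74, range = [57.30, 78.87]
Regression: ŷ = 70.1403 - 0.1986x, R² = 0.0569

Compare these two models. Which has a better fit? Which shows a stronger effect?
Model A has the better fit (R² = 0.8582 vs 0.0569). Model A shows the stronger effect (|β₁| = 1.4445 vs 0.1986).

Model Comparison:

Which explains more variance? (R²)
- Model A: R² = 0.8582 → 85.82% of variance in satisfaction score explained
- Model B: R² = 0.0569 → 5.69% of variance in satisfaction score explained
- 0.8582 > 0.0569 → Model A has the better fit

Effect size (slope magnitude):
- Model A: β₁ = -1.4445 → predicted satisfaction score falls 1.4445 points per additional minute of wait time
- Model B: β₁ = -0.1986 → predicted satisfaction score falls 0.1986 points per additional minute of wait time
- |-1.4445| > |-0.1986| → Model A shows the stronger marginal effect

Note: R² measures how tightly points cluster around the line; β₁ measures how steep the line is — they answer different questions.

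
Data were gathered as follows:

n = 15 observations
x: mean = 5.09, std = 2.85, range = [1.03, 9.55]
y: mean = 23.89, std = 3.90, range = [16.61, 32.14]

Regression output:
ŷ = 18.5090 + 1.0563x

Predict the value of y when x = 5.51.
ŷ = 24.3292

To predict y for x = 5.51, substitute into the regression equation:

ŷ = 18.5090 + 1.0563 × 5.51
ŷ = 18.5090 + 5.8202
ŷ = 24.3292

This is a point prediction; actual observations scatter around it by roughly the residual standard deviation.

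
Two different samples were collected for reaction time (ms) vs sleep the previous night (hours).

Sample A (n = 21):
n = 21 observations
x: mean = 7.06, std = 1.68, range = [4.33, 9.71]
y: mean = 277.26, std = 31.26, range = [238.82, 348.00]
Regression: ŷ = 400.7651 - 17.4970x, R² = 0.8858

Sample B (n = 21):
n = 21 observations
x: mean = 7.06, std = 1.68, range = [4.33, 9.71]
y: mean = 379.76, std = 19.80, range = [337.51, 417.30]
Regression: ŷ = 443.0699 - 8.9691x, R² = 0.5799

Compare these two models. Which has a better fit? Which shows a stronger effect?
Model A has the better fit (R² = 0.8858 vs 0.5799). Model A shows the stronger effect (|β₁| = 17.4970 vs 8.9691).

Model Comparison:

Goodness of fit (R²):
- Model A: R² = 0.8858 → 88.58% of variance in reaction time explained
- Model B: R² = 0.5799 → 57.99% of variance in reaction time explained
- 0.8858 > 0.5799 → Model A has the better fit

Which has the larger per-hour effect? (|β₁|)
- Model A: β₁ = -17.4970 → predicted reaction time falls 17.4970 ms per additional hour of sleep
- Model B: β₁ = -8.9691 → predicted reaction time falls 8.9691 ms per additional hour of sleep
- |-17.4970| > |-8.9691| → Model A shows the stronger marginal effect

Notes:
- A better fit (higher R²) doesn't necessarily mean a more important relationship.
- R² measures how tightly points cluster around the line; β₁ measures how steep the line is — they answer different questions.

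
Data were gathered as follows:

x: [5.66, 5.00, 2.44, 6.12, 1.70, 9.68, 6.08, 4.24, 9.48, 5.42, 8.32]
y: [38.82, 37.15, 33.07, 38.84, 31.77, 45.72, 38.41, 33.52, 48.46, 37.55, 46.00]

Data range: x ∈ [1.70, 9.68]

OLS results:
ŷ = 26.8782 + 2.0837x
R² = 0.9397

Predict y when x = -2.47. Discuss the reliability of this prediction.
ŷ = 21.7315, but this is extrapolation (below the data range [1.70, 9.68]) and may be unreliable.

Prediction calculation:
ŷ = 26.8782 + 2.0837 × (-2.47)
ŷ = 21.7315

Reliability:
- Data range: x ∈ [1.70, 9.68]
- Prediction point: x = -2.47 is 4.17 units below the observed range → this is EXTRAPOLATION, not interpolation

Why that matters here:
- Real relationships often flatten, saturate, or turn nonlinear at extremes
- The linear relationship may not hold outside the observed range
- The standard error of prediction grows with (x − x̄)², and x = -2.47 is far from x̄ = 5.83

A defensible statement: 'if the linear trend continued to x = -2.47, y would be about 21.7315' — the premise is untested.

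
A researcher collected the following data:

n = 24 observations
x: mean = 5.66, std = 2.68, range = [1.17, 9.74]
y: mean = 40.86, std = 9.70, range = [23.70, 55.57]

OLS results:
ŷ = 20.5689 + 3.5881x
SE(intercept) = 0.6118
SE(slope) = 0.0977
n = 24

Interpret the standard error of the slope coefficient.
SE(β̂₁) = 0.0977 is the estimated standard deviation of the slope estimate across repeated samples; relative to β̂₁ = 3.5881 that is 2.7%, a precise estimate.

SE(β̂₁) = s / √Sxx, where s is the residual standard deviation and Sxx = Σ(x − x̄)². It is the yardstick for how far β̂₁ = 3.5881 could plausibly be from the true slope.

Relative precision:
- SE / |β̂₁| = 0.0977 / 3.5881 = 2.7%
- Rule of thumb (under 20%: precise; 20% to under 50%: moderately precise; 50% or more: imprecise) → precise

Link to interval estimation: a confidence interval for β₁ is β̂₁ ± t* × 0.0977, so SE sets the half-width per unit of t*.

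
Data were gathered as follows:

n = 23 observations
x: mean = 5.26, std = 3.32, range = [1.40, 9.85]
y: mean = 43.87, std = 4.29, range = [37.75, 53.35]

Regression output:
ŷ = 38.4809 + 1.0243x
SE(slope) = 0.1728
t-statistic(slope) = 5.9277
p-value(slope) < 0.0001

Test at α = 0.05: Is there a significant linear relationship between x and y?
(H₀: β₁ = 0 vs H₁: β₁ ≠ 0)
Since p-value < 0.0001 < α = 0.05, reject H₀ — the slope is significantly different from 0.

Hypothesis test for the slope coefficient:

H₀: β₁ = 0 (no linear relationship)
H₁: β₁ ≠ 0 (linear relationship exists)

Test statistic: t = β̂₁ / SE(β̂₁) = 1.0243 / 0.1728 = 5.9277

The p-value (<0.0001) is the probability, under H₀, of a t-statistic at least as extreme as |t| = 5.9277 (two-sided, df = n − 2 = 21).

Decision rule: reject H₀ if p-value < α.
p-value < 0.0001 < α = 0.05 → reject H₀.

There is sufficient evidence at the 5% significance level to conclude that a linear relationship exists between x and y.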